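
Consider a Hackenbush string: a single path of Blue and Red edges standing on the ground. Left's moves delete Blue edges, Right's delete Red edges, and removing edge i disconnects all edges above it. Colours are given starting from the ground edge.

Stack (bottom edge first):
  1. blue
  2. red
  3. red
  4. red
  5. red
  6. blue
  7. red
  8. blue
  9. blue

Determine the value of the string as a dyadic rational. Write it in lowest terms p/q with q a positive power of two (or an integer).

Recurse on prefixes of the 9-edge string blue red red red red blue red blue blue:
val(b) = { 0 | none } -> 1
val(br) = { 0 | 1 } -> 1/2
val(brr) = { 0 | 1/2 1 } -> 1/4
val(brrr) = { 0 | 1/4 1/2 1 } -> 1/8
val(brrrr) = { 0 | 1/8 1/4 1/2 1 } -> 1/16
val(brrrrb) = { 0 1/16 | 1/8 1/4 1/2 1 } -> 3/32
val(brrrrbr) = { 0 1/16 | 3/32 1/8 1/4 1/2 1 } -> 5/64
val(brrrrbrb) = { 0 1/16 5/64 | 3/32 1/8 1/4 1/2 1 } -> 11/128
val(brrrrbrbb) = { 0 1/16 5/64 11/128 | 3/32 1/8 1/4 1/2 1 } -> 23/256

23/256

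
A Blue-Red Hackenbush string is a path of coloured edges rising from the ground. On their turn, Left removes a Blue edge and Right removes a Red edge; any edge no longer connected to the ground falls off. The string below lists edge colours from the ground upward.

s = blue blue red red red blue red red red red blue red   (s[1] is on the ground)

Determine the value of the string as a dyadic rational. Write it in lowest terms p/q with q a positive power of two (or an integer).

G(b) = { 0 |  } = 1
G(bb) = { 0,1 |  } = 2
G(bbr) = { 0,1 | 2 } = 3/2
G(bbrr) = { 0,1 | 3/2,2 } = 5/4
G(bbrrr) = { 0,1 | 5/4,3/2,2 } = 9/8
G(bbrrrb) = { 0,1,9/8 | 5/4,3/2,2 } = 19/16
G(bbrrrbr) = { 0,1,9/8 | 19/16,5/4,3/2,2 } = 37/32
G(bbrrrbrr) = { 0,1,9/8 | 37/32,19/16,5/4,3/2,2 } = 73/64
G(bbrrrbrrr) = { 0,1,9/8 | 73/64,37/32,19/16,5/4,3/2,2 } = 145/128
G(bbrrrbrrrr) = { 0,1,9/8 | 145/128,73/64,37/32,19/16,5/4,3/2,2 } = 289/256
G(bbrrrbrrrrb) = { 0,1,9/8,289/256 | 145/128,73/64,37/32,19/16,5/4,3/2,2 } = 579/512
G(bbrrrbrrrrbr) = { 0,1,9/8,289/256 | 579/512,145/128,73/64,37/32,19/16,5/4,3/2,2 } = 1157/1024

1157/1024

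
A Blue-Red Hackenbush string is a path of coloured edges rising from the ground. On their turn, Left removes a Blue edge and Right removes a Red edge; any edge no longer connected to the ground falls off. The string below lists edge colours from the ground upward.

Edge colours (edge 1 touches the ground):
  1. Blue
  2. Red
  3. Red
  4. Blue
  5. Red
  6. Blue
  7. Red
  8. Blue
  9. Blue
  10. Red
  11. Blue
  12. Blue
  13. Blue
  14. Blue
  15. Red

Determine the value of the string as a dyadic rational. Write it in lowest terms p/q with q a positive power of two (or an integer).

5565/16384

B: Left { 0 }, Right { ∅ } -> simplest 1
BR: Left { 0 }, Right { 1 } -> simplest 1/2
BRR: Left { 0 }, Right { 1/2; 1 } -> simplest 1/4
BRRB: Left { 0; 1/4 }, Right { 1/2; 1 } -> simplest 3/8
BRRBR: Left { 0; 1/4 }, Right { 3/8; 1/2; 1 } -> simplest 5/16
BRRBRB: Left { 0; 1/4; 5/16 }, Right { 3/8; 1/2; 1 } -> simplest 11/32
BRRBRBR: Left { 0; 1/4; 5/16 }, Right { 11/32; 3/8; 1/2; 1 } -> simplest 21/64
BRRBRBRB: Left { 0; 1/4; 5/16; 21/64 }, Right { 11/32; 3/8; 1/2; 1 } -> simplest 43/128
BRRBRBRBB: Left { 0; 1/4; 5/16; 21/64; 43/128 }, Right { 11/32; 3/8; 1/2; 1 } -> simplest 87/256
BRRBRBRBBR: Left { 0; 1/4; 5/16; 21/64; 43/128 }, Right { 87/256; 11/32; 3/8; 1/2; 1 } -> simplest 173/512
BRRBRBRBBRB: Left { 0; 1/4; 5/16; 21/64; 43/128; 173/512 }, Right { 87/256; 11/32; 3/8; 1/2; 1 } -> simplest 347/1024
BRRBRBRBBRBB: Left { 0; 1/4; 5/16; 21/64; 43/128; 173/512; 347/1024 }, Right { 87/256; 11/32; 3/8; 1/2; 1 } -> simplest 695/2048
BRRBRBRBBRBBB: Left { 0; 1/4; 5/16; 21/64; 43/128; 173/512; 347/1024; 695/2048 }, Right { 87/256; 11/32; 3/8; 1/2; 1 } -> simplest 1391/4096
BRRBRBRBBRBBBB: Left { 0; 1/4; 5/16; 21/64; 43/128; 173/512; 347/1024; 695/2048; 1391/4096 }, Right { 87/256; 11/32; 3/8; 1/2; 1 } -> simplest 2783/8192
BRRBRBRBBRBBBBR: Left { 0; 1/4; 5/16; 21/64; 43/128; 173/512; 347/1024; 695/2048; 1391/4096 }, Right { 2783/8192; 87/256; 11/32; 3/8; 1/2; 1 } -> simplest 5565/16384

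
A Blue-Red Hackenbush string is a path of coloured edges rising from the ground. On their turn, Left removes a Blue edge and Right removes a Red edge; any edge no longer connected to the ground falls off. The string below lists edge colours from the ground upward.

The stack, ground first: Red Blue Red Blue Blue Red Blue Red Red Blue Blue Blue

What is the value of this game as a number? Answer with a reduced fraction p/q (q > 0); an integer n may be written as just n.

step 1: add Red to get R; options L={ (no moves) } R={ 0 } so -1
step 2: add Blue to get RB; options L={ -1 } R={ 0 } so -1/2
step 3: add Red to get RBR; options L={ -1 } R={ -1/2, 0 } so -3/4
step 4: add Blue to get RBRB; options L={ -1, -3/4 } R={ -1/2, 0 } so -5/8
step 5: add Blue to get RBRBB; options L={ -1, -3/4, -5/8 } R={ -1/2, 0 } so -9/16
step 6: add Red to get RBRBBR; options L={ -1, -3/4, -5/8 } R={ -9/16, -1/2, 0 } so -19/32
step 7: add Blue to get RBRBBRB; options L={ -1, -3/4, -5/8, -19/32 } R={ -9/16, -1/2, 0 } so -37/64
step 8: add Red to get RBRBBRBR; options L={ -1, -3/4, -5/8, -19/32 } R={ -37/64, -9/16, -1/2, 0 } so -75/128
step 9: add Red to get RBRBBRBRR; options L={ -1, -3/4, -5/8, -19/32 } R={ -75/128, -37/64, -9/16, -1/2, 0 } so -151/256
step 10: add Blue to get RBRBBRBRRB; options L={ -1, -3/4, -5/8, -19/32, -151/256 } R={ -75/128, -37/64, -9/16, -1/2, 0 } so -301/512
step 11: add Blue to get RBRBBRBRRBB; options L={ -1, -3/4, -5/8, -19/32, -151/256, -301/512 } R={ -75/128, -37/64, -9/16, -1/2, 0 } so -601/1024
step 12: add Blue to get RBRBBRBRRBBB; options L={ -1, -3/4, -5/8, -19/32, -151/256, -301/512, -601/1024 } R={ -75/128, -37/64, -9/16, -1/2, 0 } so -1201/2048

-1201/2048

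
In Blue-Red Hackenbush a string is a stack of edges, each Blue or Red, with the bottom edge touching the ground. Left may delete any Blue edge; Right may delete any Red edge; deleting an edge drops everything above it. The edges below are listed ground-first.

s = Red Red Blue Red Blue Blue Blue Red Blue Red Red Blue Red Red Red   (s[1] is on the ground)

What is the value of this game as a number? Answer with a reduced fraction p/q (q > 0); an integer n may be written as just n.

-12655/8192

1 of 15 · R · max L −∞ · min R 0 ⇒ -1
2 of 15 · RR · max L −∞ · min R -1 ⇒ -2
3 of 15 · RRB · max L -2 · min R -1 ⇒ -3/2
4 of 15 · RRBR · max L -2 · min R -3/2 ⇒ -7/4
5 of 15 · RRBRB · max L -7/4 · min R -3/2 ⇒ -13/8
6 of 15 · RRBRBB · max L -13/8 · min R -3/2 ⇒ -25/16
7 of 15 · RRBRBBB · max L -25/16 · min R -3/2 ⇒ -49/32
8 of 15 · RRBRBBBR · max L -25/16 · min R -49/32 ⇒ -99/64
9 of 15 · RRBRBBBRB · max L -99/64 · min R -49/32 ⇒ -197/128
10 of 15 · RRBRBBBRBR · max L -99/64 · min R -197/128 ⇒ -395/256
11 of 15 · RRBRBBBRBRR · max L -99/64 · min R -395/256 ⇒ -791/512
12 of 15 · RRBRBBBRBRRB · max L -791/512 · min R -395/256 ⇒ -1581/1024
13 of 15 · RRBRBBBRBRRBR · max L -791/512 · min R -1581/1024 ⇒ -3163/2048
14 of 15 · RRBRBBBRBRRBRR · max L -791/512 · min R -3163/2048 ⇒ -6327/4096
15 of 15 · RRBRBBBRBRRBRRR · max L -791/512 · min R -6327/4096 ⇒ -12655/8192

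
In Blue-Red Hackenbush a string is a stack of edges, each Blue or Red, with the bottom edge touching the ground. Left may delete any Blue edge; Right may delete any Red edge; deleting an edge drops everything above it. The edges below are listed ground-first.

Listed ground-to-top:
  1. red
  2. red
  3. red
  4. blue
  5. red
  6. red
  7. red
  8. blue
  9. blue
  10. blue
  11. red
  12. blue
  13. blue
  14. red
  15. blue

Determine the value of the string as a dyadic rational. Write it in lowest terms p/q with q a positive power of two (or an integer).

1 of 15 · r · max L −∞ · min R 0 ⇒ -1
2 of 15 · rr · max L −∞ · min R -1 ⇒ -2
3 of 15 · rrr · max L −∞ · min R -2 ⇒ -3
4 of 15 · rrrb · max L -3 · min R -2 ⇒ -5/2
5 of 15 · rrrbr · max L -3 · min R -5/2 ⇒ -11/4
6 of 15 · rrrbrr · max L -3 · min R -11/4 ⇒ -23/8
7 of 15 · rrrbrrr · max L -3 · min R -23/8 ⇒ -47/16
8 of 15 · rrrbrrrb · max L -47/16 · min R -23/8 ⇒ -93/32
9 of 15 · rrrbrrrbb · max L -93/32 · min R -23/8 ⇒ -185/64
10 of 15 · rrrbrrrbbb · max L -185/64 · min R -23/8 ⇒ -369/128
11 of 15 · rrrbrrrbbbr · max L -185/64 · min R -369/128 ⇒ -739/256
12 of 15 · rrrbrrrbbbrb · max L -739/256 · min R -369/128 ⇒ -1477/512
13 of 15 · rrrbrrrbbbrbb · max L -1477/512 · min R -369/128 ⇒ -2953/1024
14 of 15 · rrrbrrrbbbrbbr · max L -1477/512 · min R -2953/1024 ⇒ -5907/2048
15 of 15 · rrrbrrrbbbrbbrb · max L -5907/2048 · min R -2953/1024 ⇒ -11813/4096

-11813/4096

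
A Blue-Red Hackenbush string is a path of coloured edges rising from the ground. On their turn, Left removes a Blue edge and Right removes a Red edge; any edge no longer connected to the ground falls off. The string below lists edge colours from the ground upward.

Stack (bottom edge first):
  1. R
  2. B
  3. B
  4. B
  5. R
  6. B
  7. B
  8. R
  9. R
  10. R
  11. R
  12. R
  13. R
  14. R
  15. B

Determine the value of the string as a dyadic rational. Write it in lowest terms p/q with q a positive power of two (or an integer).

Recurse on prefixes of the 15-edge string R B B B R B B R R R R R R R B:
G_1 [R]  L=[∅]  R=[0]  gives -1
G_2 [RB]  L=[-1]  R=[0]  gives -1/2
G_3 [RBB]  L=[-1; -1/2]  R=[0]  gives -1/4
G_4 [RBBB]  L=[-1; -1/2; -1/4]  R=[0]  gives -1/8
G_5 [RBBBR]  L=[-1; -1/2; -1/4]  R=[-1/8; 0]  gives -3/16
G_6 [RBBBRB]  L=[-1; -1/2; -1/4; -3/16]  R=[-1/8; 0]  gives -5/32
G_7 [RBBBRBB]  L=[-1; -1/2; -1/4; -3/16; -5/32]  R=[-1/8; 0]  gives -9/64
G_8 [RBBBRBBR]  L=[-1; -1/2; -1/4; -3/16; -5/32]  R=[-9/64; -1/8; 0]  gives -19/128
G_9 [RBBBRBBRR]  L=[-1; -1/2; -1/4; -3/16; -5/32]  R=[-19/128; -9/64; -1/8; 0]  gives -39/256
G_10 [RBBBRBBRRR]  L=[-1; -1/2; -1/4; -3/16; -5/32]  R=[-39/256; -19/128; -9/64; -1/8; 0]  gives -79/512
G_11 [RBBBRBBRRRR]  L=[-1; -1/2; -1/4; -3/16; -5/32]  R=[-79/512; -39/256; -19/128; -9/64; -1/8; 0]  gives -159/1024
G_12 [RBBBRBBRRRRR]  L=[-1; -1/2; -1/4; -3/16; -5/32]  R=[-159/1024; -79/512; -39/256; -19/128; -9/64; -1/8; 0]  gives -319/2048
G_13 [RBBBRBBRRRRRR]  L=[-1; -1/2; -1/4; -3/16; -5/32]  R=[-319/2048; -159/1024; -79/512; -39/256; -19/128; -9/64; -1/8; 0]  gives -639/4096
G_14 [RBBBRBBRRRRRRR]  L=[-1; -1/2; -1/4; -3/16; -5/32]  R=[-639/4096; -319/2048; -159/1024; -79/512; -39/256; -19/128; -9/64; -1/8; 0]  gives -1279/8192
G_15 [RBBBRBBRRRRRRRB]  L=[-1; -1/2; -1/4; -3/16; -5/32; -1279/8192]  R=[-639/4096; -319/2048; -159/1024; -79/512; -39/256; -19/128; -9/64; -1/8; 0]  gives -2557/16384

-2557/16384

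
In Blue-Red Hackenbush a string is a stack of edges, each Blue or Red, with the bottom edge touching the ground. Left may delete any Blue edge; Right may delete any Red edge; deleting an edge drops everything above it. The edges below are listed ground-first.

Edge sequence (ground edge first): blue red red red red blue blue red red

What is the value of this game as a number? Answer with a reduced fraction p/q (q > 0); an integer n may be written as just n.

Build G(s[:k]) for k = 1..9, string s = blue red red red red blue blue red red.
G(b) = { 0 | (no moves) } — 1
G(br) = { 0 | 1 } — 1/2
G(brr) = { 0 | 1/2,1 } — 1/4
G(brrr) = { 0 | 1/4,1/2,1 } — 1/8
G(brrrr) = { 0 | 1/8,1/4,1/2,1 } — 1/16
G(brrrrb) = { 0,1/16 | 1/8,1/4,1/2,1 } — 3/32
G(brrrrbb) = { 0,1/16,3/32 | 1/8,1/4,1/2,1 } — 7/64
G(brrrrbbr) = { 0,1/16,3/32 | 7/64,1/8,1/4,1/2,1 } — 13/128
G(brrrrbbrr) = { 0,1/16,3/32 | 13/128,7/64,1/8,1/4,1/2,1 } — 25/256

25/256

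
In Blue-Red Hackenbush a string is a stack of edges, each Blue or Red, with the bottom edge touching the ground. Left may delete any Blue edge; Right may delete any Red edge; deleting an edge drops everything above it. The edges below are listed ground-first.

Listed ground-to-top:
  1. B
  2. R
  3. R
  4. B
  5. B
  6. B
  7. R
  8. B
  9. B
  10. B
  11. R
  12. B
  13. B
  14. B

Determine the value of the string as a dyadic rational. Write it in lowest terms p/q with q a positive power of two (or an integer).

3823/8192

v_1 [B]  L=[0]  R=[·]  => 1
v_2 [BR]  L=[0]  R=[1]  => 1/2
v_3 [BRR]  L=[0]  R=[1/2,1]  => 1/4
v_4 [BRRB]  L=[0,1/4]  R=[1/2,1]  => 3/8
v_5 [BRRBB]  L=[0,1/4,3/8]  R=[1/2,1]  => 7/16
v_6 [BRRBBB]  L=[0,1/4,3/8,7/16]  R=[1/2,1]  => 15/32
v_7 [BRRBBBR]  L=[0,1/4,3/8,7/16]  R=[15/32,1/2,1]  => 29/64
v_8 [BRRBBBRB]  L=[0,1/4,3/8,7/16,29/64]  R=[15/32,1/2,1]  => 59/128
v_9 [BRRBBBRBB]  L=[0,1/4,3/8,7/16,29/64,59/128]  R=[15/32,1/2,1]  => 119/256
v_10 [BRRBBBRBBB]  L=[0,1/4,3/8,7/16,29/64,59/128,119/256]  R=[15/32,1/2,1]  => 239/512
v_11 [BRRBBBRBBBR]  L=[0,1/4,3/8,7/16,29/64,59/128,119/256]  R=[239/512,15/32,1/2,1]  => 477/1024
v_12 [BRRBBBRBBBRB]  L=[0,1/4,3/8,7/16,29/64,59/128,119/256,477/1024]  R=[239/512,15/32,1/2,1]  => 955/2048
v_13 [BRRBBBRBBBRBB]  L=[0,1/4,3/8,7/16,29/64,59/128,119/256,477/1024,955/2048]  R=[239/512,15/32,1/2,1]  => 1911/4096
v_14 [BRRBBBRBBBRBBB]  L=[0,1/4,3/8,7/16,29/64,59/128,119/256,477/1024,955/2048,1911/4096]  R=[239/512,15/32,1/2,1]  => 3823/8192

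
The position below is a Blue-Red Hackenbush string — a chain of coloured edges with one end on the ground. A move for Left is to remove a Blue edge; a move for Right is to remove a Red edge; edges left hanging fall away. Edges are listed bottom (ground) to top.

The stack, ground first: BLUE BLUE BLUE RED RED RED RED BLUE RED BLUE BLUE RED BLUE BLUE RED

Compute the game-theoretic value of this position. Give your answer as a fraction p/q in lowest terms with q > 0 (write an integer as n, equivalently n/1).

B: Left { 0 }, Right {  } ⇒ simplest 1
BB: Left { 0,1 }, Right {  } ⇒ simplest 2
BBB: Left { 0,1,2 }, Right {  } ⇒ simplest 3
BBBR: Left { 0,1,2 }, Right { 3 } ⇒ simplest 5/2
BBBRR: Left { 0,1,2 }, Right { 5/2,3 } ⇒ simplest 9/4
BBBRRR: Left { 0,1,2 }, Right { 9/4,5/2,3 } ⇒ simplest 17/8
BBBRRRR: Left { 0,1,2 }, Right { 17/8,9/4,5/2,3 } ⇒ simplest 33/16
BBBRRRRB: Left { 0,1,2,33/16 }, Right { 17/8,9/4,5/2,3 } ⇒ simplest 67/32
BBBRRRRBR: Left { 0,1,2,33/16 }, Right { 67/32,17/8,9/4,5/2,3 } ⇒ simplest 133/64
BBBRRRRBRB: Left { 0,1,2,33/16,133/64 }, Right { 67/32,17/8,9/4,5/2,3 } ⇒ simplest 267/128
BBBRRRRBRBB: Left { 0,1,2,33/16,133/64,267/128 }, Right { 67/32,17/8,9/4,5/2,3 } ⇒ simplest 535/256
BBBRRRRBRBBR: Left { 0,1,2,33/16,133/64,267/128 }, Right { 535/256,67/32,17/8,9/4,5/2,3 } ⇒ simplest 1069/512
BBBRRRRBRBBRB: Left { 0,1,2,33/16,133/64,267/128,1069/512 }, Right { 535/256,67/32,17/8,9/4,5/2,3 } ⇒ simplest 2139/1024
BBBRRRRBRBBRBB: Left { 0,1,2,33/16,133/64,267/128,1069/512,2139/1024 }, Right { 535/256,67/32,17/8,9/4,5/2,3 } ⇒ simplest 4279/2048
BBBRRRRBRBBRBBR: Left { 0,1,2,33/16,133/64,267/128,1069/512,2139/1024 }, Right { 4279/2048,535/256,67/32,17/8,9/4,5/2,3 } ⇒ simplest 8557/4096

8557/4096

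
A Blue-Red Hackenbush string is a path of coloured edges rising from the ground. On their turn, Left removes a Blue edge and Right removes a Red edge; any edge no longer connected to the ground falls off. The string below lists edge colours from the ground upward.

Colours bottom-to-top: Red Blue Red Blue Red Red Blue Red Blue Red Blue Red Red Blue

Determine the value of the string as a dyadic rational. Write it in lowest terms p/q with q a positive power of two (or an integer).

-5805/8192

R: Left { ∅ }, Right { 0 } — simplest -1
RB: Left { -1 }, Right { 0 } — simplest -1/2
RBR: Left { -1 }, Right { -1/2,0 } — simplest -3/4
RBRB: Left { -1,-3/4 }, Right { -1/2,0 } — simplest -5/8
RBRBR: Left { -1,-3/4 }, Right { -5/8,-1/2,0 } — simplest -11/16
RBRBRR: Left { -1,-3/4 }, Right { -11/16,-5/8,-1/2,0 } — simplest -23/32
RBRBRRB: Left { -1,-3/4,-23/32 }, Right { -11/16,-5/8,-1/2,0 } — simplest -45/64
RBRBRRBR: Left { -1,-3/4,-23/32 }, Right { -45/64,-11/16,-5/8,-1/2,0 } — simplest -91/128
RBRBRRBRB: Left { -1,-3/4,-23/32,-91/128 }, Right { -45/64,-11/16,-5/8,-1/2,0 } — simplest -181/256
RBRBRRBRBR: Left { -1,-3/4,-23/32,-91/128 }, Right { -181/256,-45/64,-11/16,-5/8,-1/2,0 } — simplest -363/512
RBRBRRBRBRB: Left { -1,-3/4,-23/32,-91/128,-363/512 }, Right { -181/256,-45/64,-11/16,-5/8,-1/2,0 } — simplest -725/1024
RBRBRRBRBRBR: Left { -1,-3/4,-23/32,-91/128,-363/512 }, Right { -725/1024,-181/256,-45/64,-11/16,-5/8,-1/2,0 } — simplest -1451/2048
RBRBRRBRBRBRR: Left { -1,-3/4,-23/32,-91/128,-363/512 }, Right { -1451/2048,-725/1024,-181/256,-45/64,-11/16,-5/8,-1/2,0 } — simplest -2903/4096
RBRBRRBRBRBRRB: Left { -1,-3/4,-23/32,-91/128,-363/512,-2903/4096 }, Right { -1451/2048,-725/1024,-181/256,-45/64,-11/16,-5/8,-1/2,0 } — simplest -5805/8192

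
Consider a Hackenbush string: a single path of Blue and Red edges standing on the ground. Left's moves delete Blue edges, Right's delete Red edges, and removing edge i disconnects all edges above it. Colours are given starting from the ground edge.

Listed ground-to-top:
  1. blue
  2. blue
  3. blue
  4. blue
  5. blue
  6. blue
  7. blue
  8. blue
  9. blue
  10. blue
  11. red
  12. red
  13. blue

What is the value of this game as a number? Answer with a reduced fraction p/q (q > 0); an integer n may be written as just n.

1 of 13 · b · max L 0 · min R +∞ — 1
2 of 13 · bb · max L 1 · min R +∞ — 2
3 of 13 · bbb · max L 2 · min R +∞ — 3
4 of 13 · bbbb · max L 3 · min R +∞ — 4
5 of 13 · bbbbb · max L 4 · min R +∞ — 5
6 of 13 · bbbbbb · max L 5 · min R +∞ — 6
7 of 13 · bbbbbbb · max L 6 · min R +∞ — 7
8 of 13 · bbbbbbbb · max L 7 · min R +∞ — 8
9 of 13 · bbbbbbbbb · max L 8 · min R +∞ — 9
10 of 13 · bbbbbbbbbb · max L 9 · min R +∞ — 10
11 of 13 · bbbbbbbbbbr · max L 9 · min R 10 — 19/2
12 of 13 · bbbbbbbbbbrr · max L 9 · min R 19/2 — 37/4
13 of 13 · bbbbbbbbbbrrb · max L 37/4 · min R 19/2 — 75/8

75/8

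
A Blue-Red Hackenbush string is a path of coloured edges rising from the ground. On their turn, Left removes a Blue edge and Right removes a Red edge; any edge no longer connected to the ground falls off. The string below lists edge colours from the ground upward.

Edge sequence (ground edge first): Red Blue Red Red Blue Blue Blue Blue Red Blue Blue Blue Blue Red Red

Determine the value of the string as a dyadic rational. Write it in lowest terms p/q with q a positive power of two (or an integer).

-12423/16384

R: Left { · }, Right { 0 } -> simplest -1
RB: Left { -1 }, Right { 0 } -> simplest -1/2
RBR: Left { -1 }, Right { -1/2, 0 } -> simplest -3/4
RBRR: Left { -1 }, Right { -3/4, -1/2, 0 } -> simplest -7/8
RBRRB: Left { -1, -7/8 }, Right { -3/4, -1/2, 0 } -> simplest -13/16
RBRRBB: Left { -1, -7/8, -13/16 }, Right { -3/4, -1/2, 0 } -> simplest -25/32
RBRRBBB: Left { -1, -7/8, -13/16, -25/32 }, Right { -3/4, -1/2, 0 } -> simplest -49/64
RBRRBBBB: Left { -1, -7/8, -13/16, -25/32, -49/64 }, Right { -3/4, -1/2, 0 } -> simplest -97/128
RBRRBBBBR: Left { -1, -7/8, -13/16, -25/32, -49/64 }, Right { -97/128, -3/4, -1/2, 0 } -> simplest -195/256
RBRRBBBBRB: Left { -1, -7/8, -13/16, -25/32, -49/64, -195/256 }, Right { -97/128, -3/4, -1/2, 0 } -> simplest -389/512
RBRRBBBBRBB: Left { -1, -7/8, -13/16, -25/32, -49/64, -195/256, -389/512 }, Right { -97/128, -3/4, -1/2, 0 } -> simplest -777/1024
RBRRBBBBRBBB: Left { -1, -7/8, -13/16, -25/32, -49/64, -195/256, -389/512, -777/1024 }, Right { -97/128, -3/4, -1/2, 0 } -> simplest -1553/2048
RBRRBBBBRBBBB: Left { -1, -7/8, -13/16, -25/32, -49/64, -195/256, -389/512, -777/1024, -1553/2048 }, Right { -97/128, -3/4, -1/2, 0 } -> simplest -3105/4096
RBRRBBBBRBBBBR: Left { -1, -7/8, -13/16, -25/32, -49/64, -195/256, -389/512, -777/1024, -1553/2048 }, Right { -3105/4096, -97/128, -3/4, -1/2, 0 } -> simplest -6211/8192
RBRRBBBBRBBBBRR: Left { -1, -7/8, -13/16, -25/32, -49/64, -195/256, -389/512, -777/1024, -1553/2048 }, Right { -6211/8192, -3105/4096, -97/128, -3/4, -1/2, 0 } -> simplest -12423/16384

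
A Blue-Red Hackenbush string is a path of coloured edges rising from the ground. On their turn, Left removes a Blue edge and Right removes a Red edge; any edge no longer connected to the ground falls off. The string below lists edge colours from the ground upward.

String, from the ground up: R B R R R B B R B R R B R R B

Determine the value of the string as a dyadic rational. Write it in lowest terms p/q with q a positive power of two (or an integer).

-14701/16384

Recurse on prefixes of the 15-edge string R B R R R B B R B R R B R R B:
1 of 15 · R · max L −∞ · min R 0 so -1
2 of 15 · RB · max L -1 · min R 0 so -1/2
3 of 15 · RBR · max L -1 · min R -1/2 so -3/4
4 of 15 · RBRR · max L -1 · min R -3/4 so -7/8
5 of 15 · RBRRR · max L -1 · min R -7/8 so -15/16
6 of 15 · RBRRRB · max L -15/16 · min R -7/8 so -29/32
7 of 15 · RBRRRBB · max L -29/32 · min R -7/8 so -57/64
8 of 15 · RBRRRBBR · max L -29/32 · min R -57/64 so -115/128
9 of 15 · RBRRRBBRB · max L -115/128 · min R -57/64 so -229/256
10 of 15 · RBRRRBBRBR · max L -115/128 · min R -229/256 so -459/512
11 of 15 · RBRRRBBRBRR · max L -115/128 · min R -459/512 so -919/1024
12 of 15 · RBRRRBBRBRRB · max L -919/1024 · min R -459/512 so -1837/2048
13 of 15 · RBRRRBBRBRRBR · max L -919/1024 · min R -1837/2048 so -3675/4096
14 of 15 · RBRRRBBRBRRBRR · max L -919/1024 · min R -3675/4096 so -7351/8192
15 of 15 · RBRRRBBRBRRBRRB · max L -7351/8192 · min R -3675/4096 so -14701/16384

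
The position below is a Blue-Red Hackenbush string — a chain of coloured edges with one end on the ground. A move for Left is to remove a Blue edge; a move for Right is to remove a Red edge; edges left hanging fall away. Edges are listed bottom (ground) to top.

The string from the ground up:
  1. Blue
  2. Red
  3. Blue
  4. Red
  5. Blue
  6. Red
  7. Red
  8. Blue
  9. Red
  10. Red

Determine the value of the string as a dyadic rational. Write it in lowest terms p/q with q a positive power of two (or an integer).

329/512

Prefix values for Blue Red Blue Red Blue Red Red Blue Red Red via {L|R} + simplicity:
edge 1 of 10 (Blue): { 0 | ∅ } so 1
edge 2 of 10 (Red): { 0 | 1 } so 1/2
edge 3 of 10 (Blue): { 0,1/2 | 1 } so 3/4
edge 4 of 10 (Red): { 0,1/2 | 3/4,1 } so 5/8
edge 5 of 10 (Blue): { 0,1/2,5/8 | 3/4,1 } so 11/16
edge 6 of 10 (Red): { 0,1/2,5/8 | 11/16,3/4,1 } so 21/32
edge 7 of 10 (Red): { 0,1/2,5/8 | 21/32,11/16,3/4,1 } so 41/64
edge 8 of 10 (Blue): { 0,1/2,5/8,41/64 | 21/32,11/16,3/4,1 } so 83/128
edge 9 of 10 (Red): { 0,1/2,5/8,41/64 | 83/128,21/32,11/16,3/4,1 } so 165/256
edge 10 of 10 (Red): { 0,1/2,5/8,41/64 | 165/256,83/128,21/32,11/16,3/4,1 } so 329/512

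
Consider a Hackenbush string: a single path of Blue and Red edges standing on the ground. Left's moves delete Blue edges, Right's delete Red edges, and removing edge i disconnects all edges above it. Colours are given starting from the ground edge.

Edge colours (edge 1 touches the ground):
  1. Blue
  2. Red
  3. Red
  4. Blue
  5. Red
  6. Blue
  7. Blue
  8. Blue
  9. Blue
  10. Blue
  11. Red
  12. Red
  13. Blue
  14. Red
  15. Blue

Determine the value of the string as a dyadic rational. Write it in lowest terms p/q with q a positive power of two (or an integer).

6091/16384

Recurse on prefixes of the 15-edge string Blue Red Red Blue Red Blue Blue Blue Blue Blue Red Red Blue Red Blue:
G_1 [B]  L=[0]  R=[(no moves)]  gives 1
G_2 [BR]  L=[0]  R=[1]  gives 1/2
G_3 [BRR]  L=[0]  R=[1/2; 1]  gives 1/4
G_4 [BRRB]  L=[0; 1/4]  R=[1/2; 1]  gives 3/8
G_5 [BRRBR]  L=[0; 1/4]  R=[3/8; 1/2; 1]  gives 5/16
G_6 [BRRBRB]  L=[0; 1/4; 5/16]  R=[3/8; 1/2; 1]  gives 11/32
G_7 [BRRBRBB]  L=[0; 1/4; 5/16; 11/32]  R=[3/8; 1/2; 1]  gives 23/64
G_8 [BRRBRBBB]  L=[0; 1/4; 5/16; 11/32; 23/64]  R=[3/8; 1/2; 1]  gives 47/128
G_9 [BRRBRBBBB]  L=[0; 1/4; 5/16; 11/32; 23/64; 47/128]  R=[3/8; 1/2; 1]  gives 95/256
G_10 [BRRBRBBBBB]  L=[0; 1/4; 5/16; 11/32; 23/64; 47/128; 95/256]  R=[3/8; 1/2; 1]  gives 191/512
G_11 [BRRBRBBBBBR]  L=[0; 1/4; 5/16; 11/32; 23/64; 47/128; 95/256]  R=[191/512; 3/8; 1/2; 1]  gives 381/1024
G_12 [BRRBRBBBBBRR]  L=[0; 1/4; 5/16; 11/32; 23/64; 47/128; 95/256]  R=[381/1024; 191/512; 3/8; 1/2; 1]  gives 761/2048
G_13 [BRRBRBBBBBRRB]  L=[0; 1/4; 5/16; 11/32; 23/64; 47/128; 95/256; 761/2048]  R=[381/1024; 191/512; 3/8; 1/2; 1]  gives 1523/4096
G_14 [BRRBRBBBBBRRBR]  L=[0; 1/4; 5/16; 11/32; 23/64; 47/128; 95/256; 761/2048]  R=[1523/4096; 381/1024; 191/512; 3/8; 1/2; 1]  gives 3045/8192
G_15 [BRRBRBBBBBRRBRB]  L=[0; 1/4; 5/16; 11/32; 23/64; 47/128; 95/256; 761/2048; 3045/8192]  R=[1523/4096; 381/1024; 191/512; 3/8; 1/2; 1]  gives 6091/16384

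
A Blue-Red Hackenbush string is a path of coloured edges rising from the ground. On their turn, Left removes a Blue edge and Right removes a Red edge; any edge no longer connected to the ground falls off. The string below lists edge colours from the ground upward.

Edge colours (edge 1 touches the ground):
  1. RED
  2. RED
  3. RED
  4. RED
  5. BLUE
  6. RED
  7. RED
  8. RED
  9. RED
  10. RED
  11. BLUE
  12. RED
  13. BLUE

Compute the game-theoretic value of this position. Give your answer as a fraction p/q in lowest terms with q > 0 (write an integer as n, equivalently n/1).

-2037/512

R: Left {  }, Right { 0 } gives simplest -1
RR: Left {  }, Right { -1,0 } gives simplest -2
RRR: Left {  }, Right { -2,-1,0 } gives simplest -3
RRRR: Left {  }, Right { -3,-2,-1,0 } gives simplest -4
RRRRB: Left { -4 }, Right { -3,-2,-1,0 } gives simplest -7/2
RRRRBR: Left { -4 }, Right { -7/2,-3,-2,-1,0 } gives simplest -15/4
RRRRBRR: Left { -4 }, Right { -15/4,-7/2,-3,-2,-1,0 } gives simplest -31/8
RRRRBRRR: Left { -4 }, Right { -31/8,-15/4,-7/2,-3,-2,-1,0 } gives simplest -63/16
RRRRBRRRR: Left { -4 }, Right { -63/16,-31/8,-15/4,-7/2,-3,-2,-1,0 } gives simplest -127/32
RRRRBRRRRR: Left { -4 }, Right { -127/32,-63/16,-31/8,-15/4,-7/2,-3,-2,-1,0 } gives simplest -255/64
RRRRBRRRRRB: Left { -4,-255/64 }, Right { -127/32,-63/16,-31/8,-15/4,-7/2,-3,-2,-1,0 } gives simplest -509/128
RRRRBRRRRRBR: Left { -4,-255/64 }, Right { -509/128,-127/32,-63/16,-31/8,-15/4,-7/2,-3,-2,-1,0 } gives simplest -1019/256
RRRRBRRRRRBRB: Left { -4,-255/64,-1019/256 }, Right { -509/128,-127/32,-63/16,-31/8,-15/4,-7/2,-3,-2,-1,0 } gives simplest -2037/512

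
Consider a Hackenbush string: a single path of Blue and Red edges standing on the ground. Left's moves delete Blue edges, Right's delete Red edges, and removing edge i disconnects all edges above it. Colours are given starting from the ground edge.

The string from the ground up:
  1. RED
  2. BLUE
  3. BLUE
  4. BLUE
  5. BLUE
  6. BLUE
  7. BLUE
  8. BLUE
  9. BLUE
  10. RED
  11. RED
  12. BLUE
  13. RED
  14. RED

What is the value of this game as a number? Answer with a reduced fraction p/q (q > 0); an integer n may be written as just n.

Prefix values for RED BLUE BLUE BLUE BLUE BLUE BLUE BLUE BLUE RED RED BLUE RED RED via {L|R} + simplicity:
R: Left { ∅ }, Right { 0 } — simplest -1
RB: Left { -1 }, Right { 0 } — simplest -1/2
RBB: Left { -1,-1/2 }, Right { 0 } — simplest -1/4
RBBB: Left { -1,-1/2,-1/4 }, Right { 0 } — simplest -1/8
RBBBB: Left { -1,-1/2,-1/4,-1/8 }, Right { 0 } — simplest -1/16
RBBBBB: Left { -1,-1/2,-1/4,-1/8,-1/16 }, Right { 0 } — simplest -1/32
RBBBBBB: Left { -1,-1/2,-1/4,-1/8,-1/16,-1/32 }, Right { 0 } — simplest -1/64
RBBBBBBB: Left { -1,-1/2,-1/4,-1/8,-1/16,-1/32,-1/64 }, Right { 0 } — simplest -1/128
RBBBBBBBB: Left { -1,-1/2,-1/4,-1/8,-1/16,-1/32,-1/64,-1/128 }, Right { 0 } — simplest -1/256
RBBBBBBBBR: Left { -1,-1/2,-1/4,-1/8,-1/16,-1/32,-1/64,-1/128 }, Right { -1/256,0 } — simplest -3/512
RBBBBBBBBRR: Left { -1,-1/2,-1/4,-1/8,-1/16,-1/32,-1/64,-1/128 }, Right { -3/512,-1/256,0 } — simplest -7/1024
RBBBBBBBBRRB: Left { -1,-1/2,-1/4,-1/8,-1/16,-1/32,-1/64,-1/128,-7/1024 }, Right { -3/512,-1/256,0 } — simplest -13/2048
RBBBBBBBBRRBR: Left { -1,-1/2,-1/4,-1/8,-1/16,-1/32,-1/64,-1/128,-7/1024 }, Right { -13/2048,-3/512,-1/256,0 } — simplest -27/4096
RBBBBBBBBRRBRR: Left { -1,-1/2,-1/4,-1/8,-1/16,-1/32,-1/64,-1/128,-7/1024 }, Right { -27/4096,-13/2048,-3/512,-1/256,0 } — simplest -55/8192

-55/8192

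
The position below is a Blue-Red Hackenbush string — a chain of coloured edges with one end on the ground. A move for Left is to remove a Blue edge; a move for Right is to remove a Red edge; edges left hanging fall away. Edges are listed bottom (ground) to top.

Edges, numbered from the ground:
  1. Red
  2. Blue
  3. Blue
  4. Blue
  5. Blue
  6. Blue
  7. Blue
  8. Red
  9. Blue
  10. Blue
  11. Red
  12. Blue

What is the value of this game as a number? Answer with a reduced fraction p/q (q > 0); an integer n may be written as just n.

Build value(s[:k]) for k = 1..12, string s = Red Blue Blue Blue Blue Blue Blue Red Blue Blue Red Blue.
value_1 [R]  L=[—]  R=[0]  ⇒ -1
value_2 [RB]  L=[-1]  R=[0]  ⇒ -1/2
value_3 [RBB]  L=[-1 -1/2]  R=[0]  ⇒ -1/4
value_4 [RBBB]  L=[-1 -1/2 -1/4]  R=[0]  ⇒ -1/8
value_5 [RBBBB]  L=[-1 -1/2 -1/4 -1/8]  R=[0]  ⇒ -1/16
value_6 [RBBBBB]  L=[-1 -1/2 -1/4 -1/8 -1/16]  R=[0]  ⇒ -1/32
value_7 [RBBBBBB]  L=[-1 -1/2 -1/4 -1/8 -1/16 -1/32]  R=[0]  ⇒ -1/64
value_8 [RBBBBBBR]  L=[-1 -1/2 -1/4 -1/8 -1/16 -1/32]  R=[-1/64 0]  ⇒ -3/128
value_9 [RBBBBBBRB]  L=[-1 -1/2 -1/4 -1/8 -1/16 -1/32 -3/128]  R=[-1/64 0]  ⇒ -5/256
value_10 [RBBBBBBRBB]  L=[-1 -1/2 -1/4 -1/8 -1/16 -1/32 -3/128 -5/256]  R=[-1/64 0]  ⇒ -9/512
value_11 [RBBBBBBRBBR]  L=[-1 -1/2 -1/4 -1/8 -1/16 -1/32 -3/128 -5/256]  R=[-9/512 -1/64 0]  ⇒ -19/1024
value_12 [RBBBBBBRBBRB]  L=[-1 -1/2 -1/4 -1/8 -1/16 -1/32 -3/128 -5/256 -19/1024]  R=[-9/512 -1/64 0]  ⇒ -37/2048

-37/2048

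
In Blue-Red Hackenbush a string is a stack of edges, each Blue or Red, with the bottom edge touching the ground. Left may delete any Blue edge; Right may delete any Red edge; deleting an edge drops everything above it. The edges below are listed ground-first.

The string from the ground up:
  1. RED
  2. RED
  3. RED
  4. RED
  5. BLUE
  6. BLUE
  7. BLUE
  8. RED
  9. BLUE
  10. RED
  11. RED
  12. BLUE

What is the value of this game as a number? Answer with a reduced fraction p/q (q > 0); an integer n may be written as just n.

-813/256

R: Left {  }, Right { 0 } ⇒ simplest -1
RR: Left {  }, Right { -1, 0 } ⇒ simplest -2
RRR: Left {  }, Right { -2, -1, 0 } ⇒ simplest -3
RRRR: Left {  }, Right { -3, -2, -1, 0 } ⇒ simplest -4
RRRRB: Left { -4 }, Right { -3, -2, -1, 0 } ⇒ simplest -7/2
RRRRBB: Left { -4, -7/2 }, Right { -3, -2, -1, 0 } ⇒ simplest -13/4
RRRRBBB: Left { -4, -7/2, -13/4 }, Right { -3, -2, -1, 0 } ⇒ simplest -25/8
RRRRBBBR: Left { -4, -7/2, -13/4 }, Right { -25/8, -3, -2, -1, 0 } ⇒ simplest -51/16
RRRRBBBRB: Left { -4, -7/2, -13/4, -51/16 }, Right { -25/8, -3, -2, -1, 0 } ⇒ simplest -101/32
RRRRBBBRBR: Left { -4, -7/2, -13/4, -51/16 }, Right { -101/32, -25/8, -3, -2, -1, 0 } ⇒ simplest -203/64
RRRRBBBRBRR: Left { -4, -7/2, -13/4, -51/16 }, Right { -203/64, -101/32, -25/8, -3, -2, -1, 0 } ⇒ simplest -407/128
RRRRBBBRBRRB: Left { -4, -7/2, -13/4, -51/16, -407/128 }, Right { -203/64, -101/32, -25/8, -3, -2, -1, 0 } ⇒ simplest -813/256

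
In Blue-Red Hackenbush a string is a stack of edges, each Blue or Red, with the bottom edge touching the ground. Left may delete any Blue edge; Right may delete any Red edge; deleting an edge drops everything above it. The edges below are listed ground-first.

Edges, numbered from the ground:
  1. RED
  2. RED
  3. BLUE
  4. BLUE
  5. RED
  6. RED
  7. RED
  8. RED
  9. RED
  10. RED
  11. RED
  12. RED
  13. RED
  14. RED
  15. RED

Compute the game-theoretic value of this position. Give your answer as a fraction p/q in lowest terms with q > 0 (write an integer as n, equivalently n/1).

-12287/8192

Prefix values for RED RED BLUE BLUE RED RED RED RED RED RED RED RED RED RED RED via {L|R} + simplicity:
R: Left { (no moves) }, Right { 0 } → simplest -1
RR: Left { (no moves) }, Right { -1 0 } → simplest -2
RRB: Left { -2 }, Right { -1 0 } → simplest -3/2
RRBB: Left { -2 -3/2 }, Right { -1 0 } → simplest -5/4
RRBBR: Left { -2 -3/2 }, Right { -5/4 -1 0 } → simplest -11/8
RRBBRR: Left { -2 -3/2 }, Right { -11/8 -5/4 -1 0 } → simplest -23/16
RRBBRRR: Left { -2 -3/2 }, Right { -23/16 -11/8 -5/4 -1 0 } → simplest -47/32
RRBBRRRR: Left { -2 -3/2 }, Right { -47/32 -23/16 -11/8 -5/4 -1 0 } → simplest -95/64
RRBBRRRRR: Left { -2 -3/2 }, Right { -95/64 -47/32 -23/16 -11/8 -5/4 -1 0 } → simplest -191/128
RRBBRRRRRR: Left { -2 -3/2 }, Right { -191/128 -95/64 -47/32 -23/16 -11/8 -5/4 -1 0 } → simplest -383/256
RRBBRRRRRRR: Left { -2 -3/2 }, Right { -383/256 -191/128 -95/64 -47/32 -23/16 -11/8 -5/4 -1 0 } → simplest -767/512
RRBBRRRRRRRR: Left { -2 -3/2 }, Right { -767/512 -383/256 -191/128 -95/64 -47/32 -23/16 -11/8 -5/4 -1 0 } → simplest -1535/1024
RRBBRRRRRRRRR: Left { -2 -3/2 }, Right { -1535/1024 -767/512 -383/256 -191/128 -95/64 -47/32 -23/16 -11/8 -5/4 -1 0 } → simplest -3071/2048
RRBBRRRRRRRRRR: Left { -2 -3/2 }, Right { -3071/2048 -1535/1024 -767/512 -383/256 -191/128 -95/64 -47/32 -23/16 -11/8 -5/4 -1 0 } → simplest -6143/4096
RRBBRRRRRRRRRRR: Left { -2 -3/2 }, Right { -6143/4096 -3071/2048 -1535/1024 -767/512 -383/256 -191/128 -95/64 -47/32 -23/16 -11/8 -5/4 -1 0 } → simplest -12287/8192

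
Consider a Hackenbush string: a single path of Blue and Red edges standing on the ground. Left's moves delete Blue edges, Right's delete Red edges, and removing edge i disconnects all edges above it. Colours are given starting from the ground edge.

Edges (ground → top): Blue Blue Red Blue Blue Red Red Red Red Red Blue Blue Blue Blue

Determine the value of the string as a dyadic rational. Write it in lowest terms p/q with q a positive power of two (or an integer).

Prefix values for Blue Blue Red Blue Blue Red Red Red Red Red Blue Blue Blue Blue via {L|R} + simplicity:
B: Left { 0 }, Right { none } so simplest 1
BB: Left { 0 1 }, Right { none } so simplest 2
BBR: Left { 0 1 }, Right { 2 } so simplest 3/2
BBRB: Left { 0 1 3/2 }, Right { 2 } so simplest 7/4
BBRBB: Left { 0 1 3/2 7/4 }, Right { 2 } so simplest 15/8
BBRBBR: Left { 0 1 3/2 7/4 }, Right { 15/8 2 } so simplest 29/16
BBRBBRR: Left { 0 1 3/2 7/4 }, Right { 29/16 15/8 2 } so simplest 57/32
BBRBBRRR: Left { 0 1 3/2 7/4 }, Right { 57/32 29/16 15/8 2 } so simplest 113/64
BBRBBRRRR: Left { 0 1 3/2 7/4 }, Right { 113/64 57/32 29/16 15/8 2 } so simplest 225/128
BBRBBRRRRR: Left { 0 1 3/2 7/4 }, Right { 225/128 113/64 57/32 29/16 15/8 2 } so simplest 449/256
BBRBBRRRRRB: Left { 0 1 3/2 7/4 449/256 }, Right { 225/128 113/64 57/32 29/16 15/8 2 } so simplest 899/512
BBRBBRRRRRBB: Left { 0 1 3/2 7/4 449/256 899/512 }, Right { 225/128 113/64 57/32 29/16 15/8 2 } so simplest 1799/1024
BBRBBRRRRRBBB: Left { 0 1 3/2 7/4 449/256 899/512 1799/1024 }, Right { 225/128 113/64 57/32 29/16 15/8 2 } so simplest 3599/2048
BBRBBRRRRRBBBB: Left { 0 1 3/2 7/4 449/256 899/512 1799/1024 3599/2048 }, Right { 225/128 113/64 57/32 29/16 15/8 2 } so simplest 7199/4096

7199/4096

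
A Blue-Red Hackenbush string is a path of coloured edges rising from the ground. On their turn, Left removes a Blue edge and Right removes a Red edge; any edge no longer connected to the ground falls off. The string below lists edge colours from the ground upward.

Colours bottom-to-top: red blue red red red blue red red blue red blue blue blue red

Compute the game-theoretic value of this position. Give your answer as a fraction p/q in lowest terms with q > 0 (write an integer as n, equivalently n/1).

-7587/8192

Build value(s[:k]) for k = 1..14, string s = red blue red red red blue red red blue red blue blue blue red.
1 of 14 · r · max L −∞ · min R 0 ⇒ -1
2 of 14 · rb · max L -1 · min R 0 ⇒ -1/2
3 of 14 · rbr · max L -1 · min R -1/2 ⇒ -3/4
4 of 14 · rbrr · max L -1 · min R -3/4 ⇒ -7/8
5 of 14 · rbrrr · max L -1 · min R -7/8 ⇒ -15/16
6 of 14 · rbrrrb · max L -15/16 · min R -7/8 ⇒ -29/32
7 of 14 · rbrrrbr · max L -15/16 · min R -29/32 ⇒ -59/64
8 of 14 · rbrrrbrr · max L -15/16 · min R -59/64 ⇒ -119/128
9 of 14 · rbrrrbrrb · max L -119/128 · min R -59/64 ⇒ -237/256
10 of 14 · rbrrrbrrbr · max L -119/128 · min R -237/256 ⇒ -475/512
11 of 14 · rbrrrbrrbrb · max L -475/512 · min R -237/256 ⇒ -949/1024
12 of 14 · rbrrrbrrbrbb · max L -949/1024 · min R -237/256 ⇒ -1897/2048
13 of 14 · rbrrrbrrbrbbb · max L -1897/2048 · min R -237/256 ⇒ -3793/4096
14 of 14 · rbrrrbrrbrbbbr · max L -1897/2048 · min R -3793/4096 ⇒ -7587/8192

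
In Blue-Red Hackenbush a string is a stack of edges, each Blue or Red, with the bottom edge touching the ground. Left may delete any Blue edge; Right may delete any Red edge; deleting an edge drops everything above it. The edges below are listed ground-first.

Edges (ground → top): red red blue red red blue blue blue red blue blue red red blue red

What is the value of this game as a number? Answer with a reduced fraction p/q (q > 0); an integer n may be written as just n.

val(r) = { none | 0 } = -1
val(rr) = { none | -1; 0 } = -2
val(rrb) = { -2 | -1; 0 } = -3/2
val(rrbr) = { -2 | -3/2; -1; 0 } = -7/4
val(rrbrr) = { -2 | -7/4; -3/2; -1; 0 } = -15/8
val(rrbrrb) = { -2; -15/8 | -7/4; -3/2; -1; 0 } = -29/16
val(rrbrrbb) = { -2; -15/8; -29/16 | -7/4; -3/2; -1; 0 } = -57/32
val(rrbrrbbb) = { -2; -15/8; -29/16; -57/32 | -7/4; -3/2; -1; 0 } = -113/64
val(rrbrrbbbr) = { -2; -15/8; -29/16; -57/32 | -113/64; -7/4; -3/2; -1; 0 } = -227/128
val(rrbrrbbbrb) = { -2; -15/8; -29/16; -57/32; -227/128 | -113/64; -7/4; -3/2; -1; 0 } = -453/256
val(rrbrrbbbrbb) = { -2; -15/8; -29/16; -57/32; -227/128; -453/256 | -113/64; -7/4; -3/2; -1; 0 } = -905/512
val(rrbrrbbbrbbr) = { -2; -15/8; -29/16; -57/32; -227/128; -453/256 | -905/512; -113/64; -7/4; -3/2; -1; 0 } = -1811/1024
val(rrbrrbbbrbbrr) = { -2; -15/8; -29/16; -57/32; -227/128; -453/256 | -1811/1024; -905/512; -113/64; -7/4; -3/2; -1; 0 } = -3623/2048
val(rrbrrbbbrbbrrb) = { -2; -15/8; -29/16; -57/32; -227/128; -453/256; -3623/2048 | -1811/1024; -905/512; -113/64; -7/4; -3/2; -1; 0 } = -7245/4096
val(rrbrrbbbrbbrrbr) = { -2; -15/8; -29/16; -57/32; -227/128; -453/256; -3623/2048 | -7245/4096; -1811/1024; -905/512; -113/64; -7/4; -3/2; -1; 0 } = -14491/8192

-14491/8192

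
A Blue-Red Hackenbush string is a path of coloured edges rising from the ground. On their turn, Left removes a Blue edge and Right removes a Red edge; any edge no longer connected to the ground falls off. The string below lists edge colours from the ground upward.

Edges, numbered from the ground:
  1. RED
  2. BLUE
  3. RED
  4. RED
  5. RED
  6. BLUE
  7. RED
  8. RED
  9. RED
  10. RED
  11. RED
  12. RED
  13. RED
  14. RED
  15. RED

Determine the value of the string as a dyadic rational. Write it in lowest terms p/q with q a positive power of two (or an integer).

Recurse on prefixes of the 15-edge string RED BLUE RED RED RED BLUE RED RED RED RED RED RED RED RED RED:
G(R) = { · | 0 } = -1
G(RB) = { -1 | 0 } = -1/2
G(RBR) = { -1 | -1/2; 0 } = -3/4
G(RBRR) = { -1 | -3/4; -1/2; 0 } = -7/8
G(RBRRR) = { -1 | -7/8; -3/4; -1/2; 0 } = -15/16
G(RBRRRB) = { -1; -15/16 | -7/8; -3/4; -1/2; 0 } = -29/32
G(RBRRRBR) = { -1; -15/16 | -29/32; -7/8; -3/4; -1/2; 0 } = -59/64
G(RBRRRBRR) = { -1; -15/16 | -59/64; -29/32; -7/8; -3/4; -1/2; 0 } = -119/128
G(RBRRRBRRR) = { -1; -15/16 | -119/128; -59/64; -29/32; -7/8; -3/4; -1/2; 0 } = -239/256
G(RBRRRBRRRR) = { -1; -15/16 | -239/256; -119/128; -59/64; -29/32; -7/8; -3/4; -1/2; 0 } = -479/512
G(RBRRRBRRRRR) = { -1; -15/16 | -479/512; -239/256; -119/128; -59/64; -29/32; -7/8; -3/4; -1/2; 0 } = -959/1024
G(RBRRRBRRRRRR) = { -1; -15/16 | -959/1024; -479/512; -239/256; -119/128; -59/64; -29/32; -7/8; -3/4; -1/2; 0 } = -1919/2048
G(RBRRRBRRRRRRR) = { -1; -15/16 | -1919/2048; -959/1024; -479/512; -239/256; -119/128; -59/64; -29/32; -7/8; -3/4; -1/2; 0 } = -3839/4096
G(RBRRRBRRRRRRRR) = { -1; -15/16 | -3839/4096; -1919/2048; -959/1024; -479/512; -239/256; -119/128; -59/64; -29/32; -7/8; -3/4; -1/2; 0 } = -7679/8192
G(RBRRRBRRRRRRRRR) = { -1; -15/16 | -7679/8192; -3839/4096; -1919/2048; -959/1024; -479/512; -239/256; -119/128; -59/64; -29/32; -7/8; -3/4; -1/2; 0 } = -15359/16384

-15359/16384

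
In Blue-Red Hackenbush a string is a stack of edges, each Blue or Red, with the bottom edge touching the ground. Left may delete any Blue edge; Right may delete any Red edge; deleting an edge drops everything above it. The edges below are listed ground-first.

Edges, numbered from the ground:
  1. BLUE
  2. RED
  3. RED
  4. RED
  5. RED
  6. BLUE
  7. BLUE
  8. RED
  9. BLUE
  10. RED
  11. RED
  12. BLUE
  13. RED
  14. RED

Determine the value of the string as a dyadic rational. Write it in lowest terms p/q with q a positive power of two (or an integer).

v_1 [B]  L=[0]  R=[∅]  so 1
v_2 [BR]  L=[0]  R=[1]  so 1/2
v_3 [BRR]  L=[0]  R=[1/2,1]  so 1/4
v_4 [BRRR]  L=[0]  R=[1/4,1/2,1]  so 1/8
v_5 [BRRRR]  L=[0]  R=[1/8,1/4,1/2,1]  so 1/16
v_6 [BRRRRB]  L=[0,1/16]  R=[1/8,1/4,1/2,1]  so 3/32
v_7 [BRRRRBB]  L=[0,1/16,3/32]  R=[1/8,1/4,1/2,1]  so 7/64
v_8 [BRRRRBBR]  L=[0,1/16,3/32]  R=[7/64,1/8,1/4,1/2,1]  so 13/128
v_9 [BRRRRBBRB]  L=[0,1/16,3/32,13/128]  R=[7/64,1/8,1/4,1/2,1]  so 27/256
v_10 [BRRRRBBRBR]  L=[0,1/16,3/32,13/128]  R=[27/256,7/64,1/8,1/4,1/2,1]  so 53/512
v_11 [BRRRRBBRBRR]  L=[0,1/16,3/32,13/128]  R=[53/512,27/256,7/64,1/8,1/4,1/2,1]  so 105/1024
v_12 [BRRRRBBRBRRB]  L=[0,1/16,3/32,13/128,105/1024]  R=[53/512,27/256,7/64,1/8,1/4,1/2,1]  so 211/2048
v_13 [BRRRRBBRBRRBR]  L=[0,1/16,3/32,13/128,105/1024]  R=[211/2048,53/512,27/256,7/64,1/8,1/4,1/2,1]  so 421/4096
v_14 [BRRRRBBRBRRBRR]  L=[0,1/16,3/32,13/128,105/1024]  R=[421/4096,211/2048,53/512,27/256,7/64,1/8,1/4,1/2,1]  so 841/8192

841/8192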